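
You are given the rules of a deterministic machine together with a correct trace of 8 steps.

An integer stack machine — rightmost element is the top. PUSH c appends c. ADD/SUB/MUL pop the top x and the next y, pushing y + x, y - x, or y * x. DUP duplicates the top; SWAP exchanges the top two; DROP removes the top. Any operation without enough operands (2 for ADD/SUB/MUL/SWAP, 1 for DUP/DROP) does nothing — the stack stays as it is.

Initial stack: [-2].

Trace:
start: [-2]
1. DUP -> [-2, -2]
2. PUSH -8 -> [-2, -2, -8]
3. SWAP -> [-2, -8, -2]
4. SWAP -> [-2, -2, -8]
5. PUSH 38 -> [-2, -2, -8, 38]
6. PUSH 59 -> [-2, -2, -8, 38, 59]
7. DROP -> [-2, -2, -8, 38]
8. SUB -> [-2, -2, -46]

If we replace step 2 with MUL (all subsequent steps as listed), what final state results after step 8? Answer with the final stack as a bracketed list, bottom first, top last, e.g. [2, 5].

(re-executing from step 2 with the substitution; state before step 2: [-2, -2])
2. MUL -> [4]
3. SWAP -> [4]
4. SWAP -> [4]
5. PUSH 38 -> [4, 38]
6. PUSH 59 -> [4, 38, 59]
7. DROP -> [4, 38]
8. SUB -> [-34]

[-34]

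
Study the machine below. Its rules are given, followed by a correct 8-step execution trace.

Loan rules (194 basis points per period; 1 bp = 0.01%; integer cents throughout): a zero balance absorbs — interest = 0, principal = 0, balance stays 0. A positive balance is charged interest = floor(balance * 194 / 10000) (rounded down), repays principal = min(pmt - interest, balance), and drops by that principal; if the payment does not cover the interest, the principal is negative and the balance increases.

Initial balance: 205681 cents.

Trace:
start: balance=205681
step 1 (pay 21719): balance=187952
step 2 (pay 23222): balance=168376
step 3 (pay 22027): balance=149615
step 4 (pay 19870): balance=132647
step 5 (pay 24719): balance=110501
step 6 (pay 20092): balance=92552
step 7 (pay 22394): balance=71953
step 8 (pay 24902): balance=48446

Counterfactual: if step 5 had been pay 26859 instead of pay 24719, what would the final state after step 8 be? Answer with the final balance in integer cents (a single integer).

(re-executing from step 5 with the substitution; state before step 5: balance=132647)
step 5 (pay 26859): balance=108361
step 6 (pay 20092): balance=90371
step 7 (pay 22394): balance=69730
step 8 (pay 24902): balance=46180

46180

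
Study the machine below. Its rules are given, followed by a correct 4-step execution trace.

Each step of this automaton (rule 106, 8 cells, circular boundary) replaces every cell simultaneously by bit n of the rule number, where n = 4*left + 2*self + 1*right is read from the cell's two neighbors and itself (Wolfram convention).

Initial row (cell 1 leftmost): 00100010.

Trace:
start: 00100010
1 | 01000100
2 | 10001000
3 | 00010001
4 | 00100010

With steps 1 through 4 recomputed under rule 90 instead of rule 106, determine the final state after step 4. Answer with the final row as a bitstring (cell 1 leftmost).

(re-executing steps 1..4 under rule 90; state before step 1: 00100010)
1 | 01010101
2 | 00000000
3 | 00000000
4 | 00000000

00000000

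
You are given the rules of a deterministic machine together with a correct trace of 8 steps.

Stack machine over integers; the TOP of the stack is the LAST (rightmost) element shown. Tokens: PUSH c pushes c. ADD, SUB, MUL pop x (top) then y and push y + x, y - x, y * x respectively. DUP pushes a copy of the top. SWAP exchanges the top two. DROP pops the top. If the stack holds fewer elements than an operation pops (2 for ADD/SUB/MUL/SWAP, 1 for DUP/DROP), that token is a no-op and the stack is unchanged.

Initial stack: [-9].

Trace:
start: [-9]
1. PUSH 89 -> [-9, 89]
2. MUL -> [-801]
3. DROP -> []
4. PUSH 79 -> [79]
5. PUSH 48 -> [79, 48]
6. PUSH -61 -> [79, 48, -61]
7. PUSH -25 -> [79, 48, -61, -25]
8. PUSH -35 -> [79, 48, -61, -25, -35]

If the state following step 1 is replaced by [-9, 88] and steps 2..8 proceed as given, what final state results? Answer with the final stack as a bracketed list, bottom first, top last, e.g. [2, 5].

[79, 48, -61, -25, -35]

state after step 1 := [-9, 88]
2. MUL -> [-792]
3. DROP -> []
4. PUSH 79 -> [79]
5. PUSH 48 -> [79, 48]
6. PUSH -61 -> [79, 48, -61]
7. PUSH -25 -> [79, 48, -61, -25]
8. PUSH -35 -> [79, 48, -61, -25, -35]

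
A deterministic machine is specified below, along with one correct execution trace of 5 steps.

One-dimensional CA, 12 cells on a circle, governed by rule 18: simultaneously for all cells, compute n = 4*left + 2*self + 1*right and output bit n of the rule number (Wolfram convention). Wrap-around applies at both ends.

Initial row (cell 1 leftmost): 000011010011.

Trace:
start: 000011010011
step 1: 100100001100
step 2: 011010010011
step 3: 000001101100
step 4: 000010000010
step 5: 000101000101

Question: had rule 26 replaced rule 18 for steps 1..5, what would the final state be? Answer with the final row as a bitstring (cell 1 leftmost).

000101010110

(re-executing steps 1..5 under rule 26; state before step 1: 000011010011)
step 1: 100110001110
step 2: 011101011000
step 3: 110000010100
step 4: 101000100011
step 5: 000101010110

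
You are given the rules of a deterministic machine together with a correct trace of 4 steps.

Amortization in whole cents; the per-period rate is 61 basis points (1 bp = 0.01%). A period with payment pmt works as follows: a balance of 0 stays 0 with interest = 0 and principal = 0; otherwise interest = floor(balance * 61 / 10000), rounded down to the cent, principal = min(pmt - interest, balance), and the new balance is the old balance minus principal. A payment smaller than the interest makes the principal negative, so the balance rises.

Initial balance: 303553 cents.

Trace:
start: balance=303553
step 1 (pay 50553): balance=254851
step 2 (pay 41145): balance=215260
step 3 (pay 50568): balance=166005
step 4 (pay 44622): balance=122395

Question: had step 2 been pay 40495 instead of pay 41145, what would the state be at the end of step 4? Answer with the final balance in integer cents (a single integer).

123053

(re-executing from step 2 with the substitution; state before step 2: balance=254851)
step 2 (pay 40495): balance=215910
step 3 (pay 50568): balance=166659
step 4 (pay 44622): balance=123053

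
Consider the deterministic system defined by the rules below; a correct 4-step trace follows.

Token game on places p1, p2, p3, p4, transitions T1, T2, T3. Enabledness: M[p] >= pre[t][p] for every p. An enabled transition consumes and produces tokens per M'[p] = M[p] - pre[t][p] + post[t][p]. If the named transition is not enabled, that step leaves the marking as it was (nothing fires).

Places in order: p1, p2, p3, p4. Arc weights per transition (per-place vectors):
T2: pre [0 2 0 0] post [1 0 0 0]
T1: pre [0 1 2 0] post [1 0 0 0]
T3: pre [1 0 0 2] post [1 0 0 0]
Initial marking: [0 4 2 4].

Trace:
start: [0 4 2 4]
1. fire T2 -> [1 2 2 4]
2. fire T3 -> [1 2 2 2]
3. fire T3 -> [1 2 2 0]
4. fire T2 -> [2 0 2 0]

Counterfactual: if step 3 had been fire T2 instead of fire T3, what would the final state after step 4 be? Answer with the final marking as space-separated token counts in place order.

(re-executing from step 3 with the substitution; state before step 3: [1 2 2 2])
3. fire T2 -> [2 0 2 2]
4. fire T2 -> [2 0 2 2]

2 0 2 2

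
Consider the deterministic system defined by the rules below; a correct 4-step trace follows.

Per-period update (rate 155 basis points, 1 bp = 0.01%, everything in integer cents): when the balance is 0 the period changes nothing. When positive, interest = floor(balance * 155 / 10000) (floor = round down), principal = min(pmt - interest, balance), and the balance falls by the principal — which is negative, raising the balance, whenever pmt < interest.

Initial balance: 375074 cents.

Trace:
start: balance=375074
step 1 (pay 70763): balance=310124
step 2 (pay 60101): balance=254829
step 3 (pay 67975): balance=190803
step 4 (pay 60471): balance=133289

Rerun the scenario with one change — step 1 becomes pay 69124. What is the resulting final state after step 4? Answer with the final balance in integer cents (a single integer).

(re-executing from step 1 with the substitution; state before step 1: balance=375074)
step 1 (pay 69124): balance=311763
step 2 (pay 60101): balance=256494
step 3 (pay 67975): balance=192494
step 4 (pay 60471): balance=135006

135006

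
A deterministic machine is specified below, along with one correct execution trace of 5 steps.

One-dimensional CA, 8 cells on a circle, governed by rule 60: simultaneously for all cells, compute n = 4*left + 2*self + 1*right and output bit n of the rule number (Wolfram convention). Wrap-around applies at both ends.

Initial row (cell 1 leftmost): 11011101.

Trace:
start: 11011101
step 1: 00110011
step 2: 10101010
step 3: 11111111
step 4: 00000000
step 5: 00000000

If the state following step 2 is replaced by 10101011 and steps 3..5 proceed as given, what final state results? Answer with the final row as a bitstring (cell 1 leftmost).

11100001

state after step 2 := 10101011
step 3: 01111110
step 4: 01000001
step 5: 11100001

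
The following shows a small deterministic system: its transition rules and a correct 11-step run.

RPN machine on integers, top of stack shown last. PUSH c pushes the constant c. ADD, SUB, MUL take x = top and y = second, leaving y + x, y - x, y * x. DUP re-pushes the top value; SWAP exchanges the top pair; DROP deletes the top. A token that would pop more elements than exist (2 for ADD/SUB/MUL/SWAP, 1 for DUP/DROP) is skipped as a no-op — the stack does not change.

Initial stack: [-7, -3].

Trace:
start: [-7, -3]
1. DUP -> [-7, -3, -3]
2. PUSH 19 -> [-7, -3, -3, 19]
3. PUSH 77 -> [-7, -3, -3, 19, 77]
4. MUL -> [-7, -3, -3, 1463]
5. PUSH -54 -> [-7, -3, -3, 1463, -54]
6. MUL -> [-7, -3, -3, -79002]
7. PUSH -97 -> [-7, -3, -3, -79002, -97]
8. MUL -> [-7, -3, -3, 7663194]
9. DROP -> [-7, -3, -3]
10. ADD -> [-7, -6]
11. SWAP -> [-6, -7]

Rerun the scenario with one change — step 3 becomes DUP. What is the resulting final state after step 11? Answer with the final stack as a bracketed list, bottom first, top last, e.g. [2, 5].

(re-executing from step 3 with the substitution; state before step 3: [-7, -3, -3, 19])
3. DUP -> [-7, -3, -3, 19, 19]
4. MUL -> [-7, -3, -3, 361]
5. PUSH -54 -> [-7, -3, -3, 361, -54]
6. MUL -> [-7, -3, -3, -19494]
7. PUSH -97 -> [-7, -3, -3, -19494, -97]
8. MUL -> [-7, -3, -3, 1890918]
9. DROP -> [-7, -3, -3]
10. ADD -> [-7, -6]
11. SWAP -> [-6, -7]

[-6, -7]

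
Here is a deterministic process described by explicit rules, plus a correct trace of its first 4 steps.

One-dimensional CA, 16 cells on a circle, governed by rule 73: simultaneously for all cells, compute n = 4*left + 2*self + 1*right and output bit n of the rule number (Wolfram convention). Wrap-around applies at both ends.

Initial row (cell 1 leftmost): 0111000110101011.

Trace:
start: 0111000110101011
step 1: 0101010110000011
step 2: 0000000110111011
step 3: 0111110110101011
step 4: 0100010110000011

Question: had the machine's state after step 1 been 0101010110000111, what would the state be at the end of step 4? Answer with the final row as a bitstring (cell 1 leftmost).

state after step 1 := 0101010110000111
step 2: 0000000110110101
step 3: 0111110110110000
step 4: 0100010110110111

0100010110110111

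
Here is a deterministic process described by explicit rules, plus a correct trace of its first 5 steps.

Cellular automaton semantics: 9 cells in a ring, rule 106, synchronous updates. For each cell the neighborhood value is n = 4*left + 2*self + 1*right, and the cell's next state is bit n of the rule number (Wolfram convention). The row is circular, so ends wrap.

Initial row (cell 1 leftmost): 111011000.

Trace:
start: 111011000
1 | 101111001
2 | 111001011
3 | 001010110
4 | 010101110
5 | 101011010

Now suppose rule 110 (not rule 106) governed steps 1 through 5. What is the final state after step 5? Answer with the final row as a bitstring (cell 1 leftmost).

(re-executing steps 1..5 under rule 110; state before step 1: 111011000)
1 | 101111001
2 | 111001011
3 | 001011110
4 | 011110010
5 | 110010110

110010110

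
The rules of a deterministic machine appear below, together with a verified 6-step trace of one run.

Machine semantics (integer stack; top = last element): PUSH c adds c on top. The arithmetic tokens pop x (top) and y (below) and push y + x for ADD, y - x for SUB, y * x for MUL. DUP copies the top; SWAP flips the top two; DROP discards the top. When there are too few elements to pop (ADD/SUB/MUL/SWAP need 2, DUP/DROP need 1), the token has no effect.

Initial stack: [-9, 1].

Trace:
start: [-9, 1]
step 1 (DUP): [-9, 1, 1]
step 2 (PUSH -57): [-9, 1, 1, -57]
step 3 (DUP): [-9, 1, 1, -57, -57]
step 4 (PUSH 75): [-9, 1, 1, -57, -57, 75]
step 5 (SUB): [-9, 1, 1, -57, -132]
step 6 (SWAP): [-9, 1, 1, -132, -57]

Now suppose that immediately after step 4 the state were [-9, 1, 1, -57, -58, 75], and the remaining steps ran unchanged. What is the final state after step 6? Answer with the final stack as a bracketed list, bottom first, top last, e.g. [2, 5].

state after step 4 := [-9, 1, 1, -57, -58, 75]
step 5 (SUB): [-9, 1, 1, -57, -133]
step 6 (SWAP): [-9, 1, 1, -133, -57]

[-9, 1, 1, -133, -57]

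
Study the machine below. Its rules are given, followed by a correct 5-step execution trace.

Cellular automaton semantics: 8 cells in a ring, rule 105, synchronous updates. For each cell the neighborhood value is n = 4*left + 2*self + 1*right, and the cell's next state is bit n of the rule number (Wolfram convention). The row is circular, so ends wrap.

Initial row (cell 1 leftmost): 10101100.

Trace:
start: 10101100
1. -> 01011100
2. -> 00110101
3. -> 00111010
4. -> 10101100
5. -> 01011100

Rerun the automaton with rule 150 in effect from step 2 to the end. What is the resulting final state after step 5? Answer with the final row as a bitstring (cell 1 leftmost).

01011100

(re-executing steps 2..5 under rule 150; state before step 2: 01011100)
2. -> 11001010
3. -> 00111010
4. -> 01010011
5. -> 01011100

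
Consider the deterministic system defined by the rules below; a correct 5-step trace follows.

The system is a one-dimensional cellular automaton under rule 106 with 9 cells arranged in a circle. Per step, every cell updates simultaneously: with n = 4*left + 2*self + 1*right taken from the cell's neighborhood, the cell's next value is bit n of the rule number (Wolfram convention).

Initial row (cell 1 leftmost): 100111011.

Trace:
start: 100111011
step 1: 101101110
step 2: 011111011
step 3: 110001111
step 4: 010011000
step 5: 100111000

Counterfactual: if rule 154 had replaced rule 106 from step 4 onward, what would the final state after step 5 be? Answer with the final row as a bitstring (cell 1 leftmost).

(re-executing steps 4..5 under rule 154; state before step 4: 110001111)
step 4: 101011111
step 5: 000011111

000011111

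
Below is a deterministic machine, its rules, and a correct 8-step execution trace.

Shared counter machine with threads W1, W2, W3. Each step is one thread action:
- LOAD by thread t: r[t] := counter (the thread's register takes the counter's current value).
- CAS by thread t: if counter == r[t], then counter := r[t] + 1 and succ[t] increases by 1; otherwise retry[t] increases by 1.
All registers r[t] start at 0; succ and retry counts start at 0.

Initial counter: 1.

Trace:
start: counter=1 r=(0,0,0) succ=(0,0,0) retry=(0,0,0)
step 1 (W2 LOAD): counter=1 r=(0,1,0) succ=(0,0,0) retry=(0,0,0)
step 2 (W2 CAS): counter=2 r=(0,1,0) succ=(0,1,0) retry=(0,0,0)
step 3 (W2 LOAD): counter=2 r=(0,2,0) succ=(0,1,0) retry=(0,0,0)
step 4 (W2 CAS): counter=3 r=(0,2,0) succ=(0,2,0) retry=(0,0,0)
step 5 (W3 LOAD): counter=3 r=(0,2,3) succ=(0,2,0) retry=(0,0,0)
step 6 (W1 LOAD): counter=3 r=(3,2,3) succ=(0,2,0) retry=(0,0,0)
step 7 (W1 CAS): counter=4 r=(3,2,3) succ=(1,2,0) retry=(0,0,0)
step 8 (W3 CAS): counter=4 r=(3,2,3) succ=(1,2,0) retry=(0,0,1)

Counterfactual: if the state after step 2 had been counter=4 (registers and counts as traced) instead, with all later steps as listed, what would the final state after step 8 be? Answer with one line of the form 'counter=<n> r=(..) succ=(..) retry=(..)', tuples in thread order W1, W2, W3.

state after step 2 := counter=4 r=(0,1,0) succ=(0,1,0) retry=(0,0,0)
step 3 (W2 LOAD): counter=4 r=(0,4,0) succ=(0,1,0) retry=(0,0,0)
step 4 (W2 CAS): counter=5 r=(0,4,0) succ=(0,2,0) retry=(0,0,0)
step 5 (W3 LOAD): counter=5 r=(0,4,5) succ=(0,2,0) retry=(0,0,0)
step 6 (W1 LOAD): counter=5 r=(5,4,5) succ=(0,2,0) retry=(0,0,0)
step 7 (W1 CAS): counter=6 r=(5,4,5) succ=(1,2,0) retry=(0,0,0)
step 8 (W3 CAS): counter=6 r=(5,4,5) succ=(1,2,0) retry=(0,0,1)

counter=6 r=(5,4,5) succ=(1,2,0) retry=(0,0,1)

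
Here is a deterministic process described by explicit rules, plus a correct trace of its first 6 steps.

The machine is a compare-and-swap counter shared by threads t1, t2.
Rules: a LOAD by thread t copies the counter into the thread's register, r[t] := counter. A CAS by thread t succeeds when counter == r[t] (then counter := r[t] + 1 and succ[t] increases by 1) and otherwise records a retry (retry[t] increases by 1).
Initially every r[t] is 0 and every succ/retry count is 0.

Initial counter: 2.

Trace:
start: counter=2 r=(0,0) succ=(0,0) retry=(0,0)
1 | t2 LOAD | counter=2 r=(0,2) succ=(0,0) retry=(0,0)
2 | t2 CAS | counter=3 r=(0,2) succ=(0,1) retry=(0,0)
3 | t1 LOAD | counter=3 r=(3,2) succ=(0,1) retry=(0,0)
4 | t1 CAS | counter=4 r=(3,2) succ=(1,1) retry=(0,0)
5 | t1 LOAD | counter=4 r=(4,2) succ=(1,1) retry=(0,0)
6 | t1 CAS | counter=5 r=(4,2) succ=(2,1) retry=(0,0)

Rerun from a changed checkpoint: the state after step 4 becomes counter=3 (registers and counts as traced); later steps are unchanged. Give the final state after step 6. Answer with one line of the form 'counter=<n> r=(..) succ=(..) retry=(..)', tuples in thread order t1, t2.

state after step 4 := counter=3 r=(3,2) succ=(1,1) retry=(0,0)
5 | t1 LOAD | counter=3 r=(3,2) succ=(1,1) retry=(0,0)
6 | t1 CAS | counter=4 r=(3,2) succ=(2,1) retry=(0,0)

counter=4 r=(3,2) succ=(2,1) retry=(0,0)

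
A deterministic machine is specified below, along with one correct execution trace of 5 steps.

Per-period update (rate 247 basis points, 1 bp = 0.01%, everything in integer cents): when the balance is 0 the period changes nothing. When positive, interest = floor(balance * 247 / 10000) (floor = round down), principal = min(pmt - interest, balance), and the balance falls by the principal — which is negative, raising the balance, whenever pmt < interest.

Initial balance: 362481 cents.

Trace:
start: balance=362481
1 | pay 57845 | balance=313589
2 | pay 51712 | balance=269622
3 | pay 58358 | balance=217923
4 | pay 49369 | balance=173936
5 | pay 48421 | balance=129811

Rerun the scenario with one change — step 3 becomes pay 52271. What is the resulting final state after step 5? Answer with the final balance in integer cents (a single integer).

(re-executing from step 3 with the substitution; state before step 3: balance=269622)
3 | pay 52271 | balance=224010
4 | pay 49369 | balance=180174
5 | pay 48421 | balance=136203

136203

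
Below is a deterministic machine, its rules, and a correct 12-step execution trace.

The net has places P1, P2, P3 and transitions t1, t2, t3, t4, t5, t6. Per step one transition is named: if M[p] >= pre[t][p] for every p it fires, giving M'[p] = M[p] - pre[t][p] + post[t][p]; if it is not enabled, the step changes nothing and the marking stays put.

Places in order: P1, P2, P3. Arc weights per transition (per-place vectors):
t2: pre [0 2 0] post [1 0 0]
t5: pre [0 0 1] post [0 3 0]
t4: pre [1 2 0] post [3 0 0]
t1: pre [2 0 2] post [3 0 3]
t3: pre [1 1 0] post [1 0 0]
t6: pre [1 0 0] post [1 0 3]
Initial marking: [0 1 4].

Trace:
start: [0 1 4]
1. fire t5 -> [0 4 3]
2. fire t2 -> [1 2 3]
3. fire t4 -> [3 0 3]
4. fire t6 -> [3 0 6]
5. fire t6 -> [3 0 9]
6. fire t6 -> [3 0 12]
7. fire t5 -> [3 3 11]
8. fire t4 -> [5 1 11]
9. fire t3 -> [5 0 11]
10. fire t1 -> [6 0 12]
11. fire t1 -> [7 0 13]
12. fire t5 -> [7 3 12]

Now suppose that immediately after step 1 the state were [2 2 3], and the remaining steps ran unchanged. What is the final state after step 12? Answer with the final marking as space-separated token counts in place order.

7 3 12

state after step 1 := [2 2 3]
2. fire t2 -> [3 0 3]
3. fire t4 -> [3 0 3]
4. fire t6 -> [3 0 6]
5. fire t6 -> [3 0 9]
6. fire t6 -> [3 0 12]
7. fire t5 -> [3 3 11]
8. fire t4 -> [5 1 11]
9. fire t3 -> [5 0 11]
10. fire t1 -> [6 0 12]
11. fire t1 -> [7 0 13]
12. fire t5 -> [7 3 12]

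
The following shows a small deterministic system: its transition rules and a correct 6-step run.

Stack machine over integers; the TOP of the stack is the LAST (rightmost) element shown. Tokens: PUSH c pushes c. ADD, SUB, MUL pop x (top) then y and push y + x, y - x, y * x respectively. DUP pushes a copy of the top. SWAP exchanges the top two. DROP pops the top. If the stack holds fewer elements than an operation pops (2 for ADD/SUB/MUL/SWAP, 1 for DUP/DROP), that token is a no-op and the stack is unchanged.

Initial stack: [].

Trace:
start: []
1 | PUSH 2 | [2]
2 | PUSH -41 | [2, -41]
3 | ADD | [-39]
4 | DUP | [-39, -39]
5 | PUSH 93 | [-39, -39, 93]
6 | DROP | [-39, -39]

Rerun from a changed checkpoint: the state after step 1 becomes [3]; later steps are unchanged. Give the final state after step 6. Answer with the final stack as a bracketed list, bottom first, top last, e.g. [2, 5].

state after step 1 := [3]
2 | PUSH -41 | [3, -41]
3 | ADD | [-38]
4 | DUP | [-38, -38]
5 | PUSH 93 | [-38, -38, 93]
6 | DROP | [-38, -38]

[-38, -38]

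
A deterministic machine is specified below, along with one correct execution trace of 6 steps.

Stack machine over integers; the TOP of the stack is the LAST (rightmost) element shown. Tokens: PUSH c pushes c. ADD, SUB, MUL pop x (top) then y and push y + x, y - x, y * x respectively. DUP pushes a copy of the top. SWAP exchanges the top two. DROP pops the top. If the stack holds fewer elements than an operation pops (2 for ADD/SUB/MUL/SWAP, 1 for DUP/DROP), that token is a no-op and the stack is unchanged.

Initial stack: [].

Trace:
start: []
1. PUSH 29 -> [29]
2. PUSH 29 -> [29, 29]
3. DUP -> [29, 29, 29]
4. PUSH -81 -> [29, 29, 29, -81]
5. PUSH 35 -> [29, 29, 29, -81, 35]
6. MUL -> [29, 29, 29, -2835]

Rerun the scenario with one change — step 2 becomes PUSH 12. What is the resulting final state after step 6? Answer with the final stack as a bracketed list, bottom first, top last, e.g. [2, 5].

(re-executing from step 2 with the substitution; state before step 2: [29])
2. PUSH 12 -> [29, 12]
3. DUP -> [29, 12, 12]
4. PUSH -81 -> [29, 12, 12, -81]
5. PUSH 35 -> [29, 12, 12, -81, 35]
6. MUL -> [29, 12, 12, -2835]

[29, 12, 12, -2835]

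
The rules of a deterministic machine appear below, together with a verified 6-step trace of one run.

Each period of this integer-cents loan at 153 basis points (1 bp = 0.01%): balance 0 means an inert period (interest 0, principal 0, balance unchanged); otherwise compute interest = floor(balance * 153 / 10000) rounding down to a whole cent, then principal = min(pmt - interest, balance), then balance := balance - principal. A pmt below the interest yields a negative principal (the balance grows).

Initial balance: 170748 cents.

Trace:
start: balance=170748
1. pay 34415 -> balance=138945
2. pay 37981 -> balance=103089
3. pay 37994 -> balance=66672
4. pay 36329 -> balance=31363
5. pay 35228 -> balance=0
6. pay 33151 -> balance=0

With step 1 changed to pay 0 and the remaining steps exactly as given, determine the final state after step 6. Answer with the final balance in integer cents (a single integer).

539

(re-executing from step 1 with the substitution; state before step 1: balance=170748)
1. pay 0 -> balance=173360
2. pay 37981 -> balance=138031
3. pay 37994 -> balance=102148
4. pay 36329 -> balance=67381
5. pay 35228 -> balance=33183
6. pay 33151 -> balance=539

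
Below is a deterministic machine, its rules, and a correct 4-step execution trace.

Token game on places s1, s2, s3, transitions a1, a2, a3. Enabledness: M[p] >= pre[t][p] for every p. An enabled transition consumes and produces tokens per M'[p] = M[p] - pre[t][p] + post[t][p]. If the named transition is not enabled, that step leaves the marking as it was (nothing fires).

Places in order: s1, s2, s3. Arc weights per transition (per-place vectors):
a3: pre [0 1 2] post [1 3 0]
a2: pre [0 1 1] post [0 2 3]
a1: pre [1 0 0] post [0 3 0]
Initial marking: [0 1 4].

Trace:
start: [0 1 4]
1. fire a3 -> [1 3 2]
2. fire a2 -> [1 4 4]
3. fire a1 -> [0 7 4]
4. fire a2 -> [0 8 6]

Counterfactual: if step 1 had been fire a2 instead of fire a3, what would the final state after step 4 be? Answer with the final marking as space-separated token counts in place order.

(re-executing from step 1 with the substitution; state before step 1: [0 1 4])
1. fire a2 -> [0 2 6]
2. fire a2 -> [0 3 8]
3. fire a1 -> [0 3 8]
4. fire a2 -> [0 4 10]

0 4 10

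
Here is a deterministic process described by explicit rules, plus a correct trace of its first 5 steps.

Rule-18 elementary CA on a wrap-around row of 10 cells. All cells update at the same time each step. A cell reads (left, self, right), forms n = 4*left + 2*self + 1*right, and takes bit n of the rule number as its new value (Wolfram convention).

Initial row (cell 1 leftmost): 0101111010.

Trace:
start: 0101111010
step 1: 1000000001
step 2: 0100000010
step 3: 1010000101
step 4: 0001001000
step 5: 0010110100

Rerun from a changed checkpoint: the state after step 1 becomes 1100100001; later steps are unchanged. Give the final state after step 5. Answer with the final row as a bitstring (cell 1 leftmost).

0101101000

state after step 1 := 1100100001
step 2: 0011010010
step 3: 0100001101
step 4: 0010010000
step 5: 0101101000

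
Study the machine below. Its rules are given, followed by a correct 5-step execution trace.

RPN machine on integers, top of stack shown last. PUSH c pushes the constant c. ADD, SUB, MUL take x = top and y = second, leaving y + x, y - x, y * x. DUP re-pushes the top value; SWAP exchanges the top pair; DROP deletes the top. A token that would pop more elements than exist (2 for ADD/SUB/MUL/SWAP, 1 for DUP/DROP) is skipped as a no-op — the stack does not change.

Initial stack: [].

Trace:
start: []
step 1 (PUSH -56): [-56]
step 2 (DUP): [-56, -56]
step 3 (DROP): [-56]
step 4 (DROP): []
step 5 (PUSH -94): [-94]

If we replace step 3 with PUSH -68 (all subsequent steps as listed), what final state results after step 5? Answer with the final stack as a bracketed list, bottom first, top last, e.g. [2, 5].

[-56, -56, -94]

(re-executing from step 3 with the substitution; state before step 3: [-56, -56])
step 3 (PUSH -68): [-56, -56, -68]
step 4 (DROP): [-56, -56]
step 5 (PUSH -94): [-56, -56, -94]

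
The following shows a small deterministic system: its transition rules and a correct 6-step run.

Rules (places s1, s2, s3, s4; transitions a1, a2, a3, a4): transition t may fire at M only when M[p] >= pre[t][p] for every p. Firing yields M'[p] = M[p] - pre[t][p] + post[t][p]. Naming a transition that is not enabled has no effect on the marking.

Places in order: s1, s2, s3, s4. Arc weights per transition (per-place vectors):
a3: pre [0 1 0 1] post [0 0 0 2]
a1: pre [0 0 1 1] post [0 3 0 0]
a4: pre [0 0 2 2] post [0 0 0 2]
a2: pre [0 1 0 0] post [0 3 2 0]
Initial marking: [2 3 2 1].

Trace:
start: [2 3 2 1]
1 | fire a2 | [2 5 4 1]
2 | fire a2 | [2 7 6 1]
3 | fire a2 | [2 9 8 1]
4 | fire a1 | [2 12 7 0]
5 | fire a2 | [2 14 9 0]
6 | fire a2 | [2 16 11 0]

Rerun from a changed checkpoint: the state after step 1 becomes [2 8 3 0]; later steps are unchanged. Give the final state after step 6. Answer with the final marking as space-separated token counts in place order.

state after step 1 := [2 8 3 0]
2 | fire a2 | [2 10 5 0]
3 | fire a2 | [2 12 7 0]
4 | fire a1 | [2 12 7 0]
5 | fire a2 | [2 14 9 0]
6 | fire a2 | [2 16 11 0]

2 16 11 0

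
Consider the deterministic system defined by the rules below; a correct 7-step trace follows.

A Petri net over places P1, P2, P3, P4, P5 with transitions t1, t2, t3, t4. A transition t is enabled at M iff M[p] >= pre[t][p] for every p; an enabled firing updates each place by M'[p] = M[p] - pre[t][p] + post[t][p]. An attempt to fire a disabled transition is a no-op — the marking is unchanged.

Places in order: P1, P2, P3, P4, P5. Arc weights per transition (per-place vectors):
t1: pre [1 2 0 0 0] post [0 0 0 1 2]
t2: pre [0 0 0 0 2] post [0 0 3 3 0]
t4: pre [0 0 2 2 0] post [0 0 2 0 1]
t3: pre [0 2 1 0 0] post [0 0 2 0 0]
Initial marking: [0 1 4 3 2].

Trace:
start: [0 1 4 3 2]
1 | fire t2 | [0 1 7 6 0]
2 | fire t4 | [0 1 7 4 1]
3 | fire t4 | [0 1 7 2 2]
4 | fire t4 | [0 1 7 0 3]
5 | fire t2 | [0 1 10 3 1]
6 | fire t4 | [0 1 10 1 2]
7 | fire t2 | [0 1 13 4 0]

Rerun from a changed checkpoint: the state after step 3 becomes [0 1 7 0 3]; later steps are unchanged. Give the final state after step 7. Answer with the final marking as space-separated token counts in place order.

state after step 3 := [0 1 7 0 3]
4 | fire t4 | [0 1 7 0 3]
5 | fire t2 | [0 1 10 3 1]
6 | fire t4 | [0 1 10 1 2]
7 | fire t2 | [0 1 13 4 0]

0 1 13 4 0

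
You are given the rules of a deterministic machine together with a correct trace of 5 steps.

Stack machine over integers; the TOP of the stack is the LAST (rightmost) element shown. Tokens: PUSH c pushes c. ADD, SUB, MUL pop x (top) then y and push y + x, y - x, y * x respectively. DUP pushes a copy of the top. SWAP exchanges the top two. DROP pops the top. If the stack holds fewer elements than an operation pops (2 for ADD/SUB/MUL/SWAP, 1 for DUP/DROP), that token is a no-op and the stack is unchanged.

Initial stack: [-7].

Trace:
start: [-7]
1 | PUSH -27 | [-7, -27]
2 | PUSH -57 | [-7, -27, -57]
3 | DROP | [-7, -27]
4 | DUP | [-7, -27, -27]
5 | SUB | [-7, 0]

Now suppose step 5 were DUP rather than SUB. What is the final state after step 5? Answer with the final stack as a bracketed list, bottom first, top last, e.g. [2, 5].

(re-executing from step 5 with the substitution; state before step 5: [-7, -27, -27])
5 | DUP | [-7, -27, -27, -27]

[-7, -27, -27, -27]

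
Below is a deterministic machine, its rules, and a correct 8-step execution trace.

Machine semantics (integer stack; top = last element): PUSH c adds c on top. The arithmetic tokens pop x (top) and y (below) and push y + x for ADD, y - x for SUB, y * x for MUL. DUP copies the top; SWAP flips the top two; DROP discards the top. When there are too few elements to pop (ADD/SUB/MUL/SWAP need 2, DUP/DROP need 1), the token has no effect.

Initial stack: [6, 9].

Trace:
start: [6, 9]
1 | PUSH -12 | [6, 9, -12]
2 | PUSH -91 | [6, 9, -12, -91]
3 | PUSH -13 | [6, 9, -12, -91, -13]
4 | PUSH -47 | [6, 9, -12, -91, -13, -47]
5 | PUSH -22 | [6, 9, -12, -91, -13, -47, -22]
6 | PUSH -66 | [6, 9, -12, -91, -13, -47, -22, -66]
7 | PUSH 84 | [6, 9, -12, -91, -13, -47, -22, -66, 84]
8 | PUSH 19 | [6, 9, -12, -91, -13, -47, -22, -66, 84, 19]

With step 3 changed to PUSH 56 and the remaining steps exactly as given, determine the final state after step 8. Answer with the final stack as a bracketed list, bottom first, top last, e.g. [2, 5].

(re-executing from step 3 with the substitution; state before step 3: [6, 9, -12, -91])
3 | PUSH 56 | [6, 9, -12, -91, 56]
4 | PUSH -47 | [6, 9, -12, -91, 56, -47]
5 | PUSH -22 | [6, 9, -12, -91, 56, -47, -22]
6 | PUSH -66 | [6, 9, -12, -91, 56, -47, -22, -66]
7 | PUSH 84 | [6, 9, -12, -91, 56, -47, -22, -66, 84]
8 | PUSH 19 | [6, 9, -12, -91, 56, -47, -22, -66, 84, 19]

[6, 9, -12, -91, 56, -47, -22, -66, 84, 19]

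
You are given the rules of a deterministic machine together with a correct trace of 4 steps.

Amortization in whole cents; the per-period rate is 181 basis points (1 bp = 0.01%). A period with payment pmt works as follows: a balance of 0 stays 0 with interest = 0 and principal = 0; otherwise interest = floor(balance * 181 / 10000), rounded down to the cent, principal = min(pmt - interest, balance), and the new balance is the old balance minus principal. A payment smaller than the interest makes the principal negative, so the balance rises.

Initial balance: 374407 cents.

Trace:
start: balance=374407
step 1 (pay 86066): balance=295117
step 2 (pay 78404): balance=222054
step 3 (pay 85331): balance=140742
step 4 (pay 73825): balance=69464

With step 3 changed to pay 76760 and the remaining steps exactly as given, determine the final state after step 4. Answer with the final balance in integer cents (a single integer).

78190

(re-executing from step 3 with the substitution; state before step 3: balance=222054)
step 3 (pay 76760): balance=149313
step 4 (pay 73825): balance=78190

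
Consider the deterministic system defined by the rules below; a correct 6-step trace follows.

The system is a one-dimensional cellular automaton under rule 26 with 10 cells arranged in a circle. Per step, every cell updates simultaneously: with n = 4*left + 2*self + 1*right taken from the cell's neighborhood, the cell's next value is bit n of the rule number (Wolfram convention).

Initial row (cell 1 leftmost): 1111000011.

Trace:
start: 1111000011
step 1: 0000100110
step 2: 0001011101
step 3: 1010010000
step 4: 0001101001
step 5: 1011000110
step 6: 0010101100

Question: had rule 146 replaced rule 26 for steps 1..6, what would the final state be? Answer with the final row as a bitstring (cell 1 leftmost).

1100011000

(re-executing steps 1..6 under rule 146; state before step 1: 1111000011)
step 1: 1110100101
step 2: 1100011000
step 3: 0010100101
step 4: 1100011000
step 5: 0010100101
step 6: 1100011000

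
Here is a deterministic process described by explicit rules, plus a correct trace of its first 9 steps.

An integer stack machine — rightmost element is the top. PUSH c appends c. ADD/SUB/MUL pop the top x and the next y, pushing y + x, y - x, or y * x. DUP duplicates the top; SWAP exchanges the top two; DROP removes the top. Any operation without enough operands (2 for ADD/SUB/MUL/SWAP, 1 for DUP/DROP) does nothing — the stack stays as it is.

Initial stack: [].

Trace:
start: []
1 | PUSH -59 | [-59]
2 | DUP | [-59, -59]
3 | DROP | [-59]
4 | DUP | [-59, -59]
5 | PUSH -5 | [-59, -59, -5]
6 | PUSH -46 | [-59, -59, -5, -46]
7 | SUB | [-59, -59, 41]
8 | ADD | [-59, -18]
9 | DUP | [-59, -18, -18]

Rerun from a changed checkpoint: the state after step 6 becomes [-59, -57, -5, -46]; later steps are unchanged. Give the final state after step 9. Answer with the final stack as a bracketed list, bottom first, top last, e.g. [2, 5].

state after step 6 := [-59, -57, -5, -46]
7 | SUB | [-59, -57, 41]
8 | ADD | [-59, -16]
9 | DUP | [-59, -16, -16]

[-59, -16, -16]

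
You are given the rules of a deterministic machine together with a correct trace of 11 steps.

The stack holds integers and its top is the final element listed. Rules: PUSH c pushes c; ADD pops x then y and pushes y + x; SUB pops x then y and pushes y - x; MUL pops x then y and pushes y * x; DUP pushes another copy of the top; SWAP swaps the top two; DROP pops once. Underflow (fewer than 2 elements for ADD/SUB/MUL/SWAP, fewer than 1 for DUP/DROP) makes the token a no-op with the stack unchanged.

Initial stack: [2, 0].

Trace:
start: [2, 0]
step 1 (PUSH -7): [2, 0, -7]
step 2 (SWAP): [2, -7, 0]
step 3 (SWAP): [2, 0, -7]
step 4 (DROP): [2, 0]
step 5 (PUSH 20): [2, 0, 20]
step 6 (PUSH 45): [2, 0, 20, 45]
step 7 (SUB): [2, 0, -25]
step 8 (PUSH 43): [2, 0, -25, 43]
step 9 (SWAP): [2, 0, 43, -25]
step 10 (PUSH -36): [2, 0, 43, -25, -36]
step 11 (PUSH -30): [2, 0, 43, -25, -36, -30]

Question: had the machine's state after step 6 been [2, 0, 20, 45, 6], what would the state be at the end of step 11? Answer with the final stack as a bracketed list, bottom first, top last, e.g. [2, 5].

[2, 0, 20, 43, 39, -36, -30]

state after step 6 := [2, 0, 20, 45, 6]
step 7 (SUB): [2, 0, 20, 39]
step 8 (PUSH 43): [2, 0, 20, 39, 43]
step 9 (SWAP): [2, 0, 20, 43, 39]
step 10 (PUSH -36): [2, 0, 20, 43, 39, -36]
step 11 (PUSH -30): [2, 0, 20, 43, 39, -36, -30]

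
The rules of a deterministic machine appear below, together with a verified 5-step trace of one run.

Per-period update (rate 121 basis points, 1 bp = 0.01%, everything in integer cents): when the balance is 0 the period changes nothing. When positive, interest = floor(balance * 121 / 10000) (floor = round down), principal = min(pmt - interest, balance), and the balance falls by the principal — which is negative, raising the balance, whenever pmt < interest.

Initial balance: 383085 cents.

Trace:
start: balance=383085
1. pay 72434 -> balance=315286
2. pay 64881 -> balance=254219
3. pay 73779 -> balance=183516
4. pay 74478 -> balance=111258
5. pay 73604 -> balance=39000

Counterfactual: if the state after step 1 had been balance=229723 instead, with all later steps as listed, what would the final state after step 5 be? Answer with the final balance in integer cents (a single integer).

state after step 1 := balance=229723
2. pay 64881 -> balance=167621
3. pay 73779 -> balance=95870
4. pay 74478 -> balance=22552
5. pay 73604 -> balance=0

0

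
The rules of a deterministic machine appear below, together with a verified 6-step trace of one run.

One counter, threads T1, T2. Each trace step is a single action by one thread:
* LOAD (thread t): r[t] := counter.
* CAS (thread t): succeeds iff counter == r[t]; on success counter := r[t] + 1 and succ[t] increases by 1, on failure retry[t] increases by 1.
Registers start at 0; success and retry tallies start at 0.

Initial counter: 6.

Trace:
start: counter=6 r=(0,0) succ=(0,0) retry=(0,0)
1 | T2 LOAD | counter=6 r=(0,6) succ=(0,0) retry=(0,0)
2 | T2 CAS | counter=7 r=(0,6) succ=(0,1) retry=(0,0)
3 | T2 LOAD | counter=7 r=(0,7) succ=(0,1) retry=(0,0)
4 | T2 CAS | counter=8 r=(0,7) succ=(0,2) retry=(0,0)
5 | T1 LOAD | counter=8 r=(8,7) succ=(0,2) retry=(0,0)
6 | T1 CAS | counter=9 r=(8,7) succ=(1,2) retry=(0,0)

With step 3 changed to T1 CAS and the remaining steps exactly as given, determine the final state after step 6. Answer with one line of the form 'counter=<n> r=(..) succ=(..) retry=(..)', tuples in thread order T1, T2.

(re-executing from step 3 with the substitution; state before step 3: counter=7 r=(0,6) succ=(0,1) retry=(0,0))
3 | T1 CAS | counter=7 r=(0,6) succ=(0,1) retry=(1,0)
4 | T2 CAS | counter=7 r=(0,6) succ=(0,1) retry=(1,1)
5 | T1 LOAD | counter=7 r=(7,6) succ=(0,1) retry=(1,1)
6 | T1 CAS | counter=8 r=(7,6) succ=(1,1) retry=(1,1)

counter=8 r=(7,6) succ=(1,1) retry=(1,1)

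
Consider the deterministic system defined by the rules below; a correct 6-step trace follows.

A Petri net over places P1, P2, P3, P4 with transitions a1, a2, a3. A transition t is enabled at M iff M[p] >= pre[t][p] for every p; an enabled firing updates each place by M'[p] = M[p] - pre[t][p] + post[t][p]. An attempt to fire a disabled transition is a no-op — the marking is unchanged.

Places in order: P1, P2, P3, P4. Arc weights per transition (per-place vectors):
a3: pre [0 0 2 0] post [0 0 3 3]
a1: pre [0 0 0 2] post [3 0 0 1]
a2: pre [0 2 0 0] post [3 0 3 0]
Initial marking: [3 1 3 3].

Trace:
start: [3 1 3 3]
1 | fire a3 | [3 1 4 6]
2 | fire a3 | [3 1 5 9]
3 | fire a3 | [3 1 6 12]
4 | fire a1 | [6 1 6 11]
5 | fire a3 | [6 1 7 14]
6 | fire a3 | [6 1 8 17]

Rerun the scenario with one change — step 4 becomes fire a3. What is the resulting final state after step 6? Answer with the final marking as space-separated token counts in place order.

3 1 9 21

(re-executing from step 4 with the substitution; state before step 4: [3 1 6 12])
4 | fire a3 | [3 1 7 15]
5 | fire a3 | [3 1 8 18]
6 | fire a3 | [3 1 9 21]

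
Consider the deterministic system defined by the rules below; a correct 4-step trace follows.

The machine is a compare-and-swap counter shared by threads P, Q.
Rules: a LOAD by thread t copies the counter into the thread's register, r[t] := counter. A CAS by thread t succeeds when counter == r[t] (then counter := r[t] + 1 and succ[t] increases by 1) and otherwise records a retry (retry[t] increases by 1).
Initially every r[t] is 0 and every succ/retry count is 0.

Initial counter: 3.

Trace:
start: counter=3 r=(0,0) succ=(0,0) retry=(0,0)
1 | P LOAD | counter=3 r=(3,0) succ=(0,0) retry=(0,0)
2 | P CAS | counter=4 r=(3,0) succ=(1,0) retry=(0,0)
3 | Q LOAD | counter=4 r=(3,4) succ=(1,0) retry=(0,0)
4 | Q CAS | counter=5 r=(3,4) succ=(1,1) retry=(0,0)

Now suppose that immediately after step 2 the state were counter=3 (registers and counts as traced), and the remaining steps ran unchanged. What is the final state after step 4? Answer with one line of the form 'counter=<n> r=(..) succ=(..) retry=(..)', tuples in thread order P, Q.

counter=4 r=(3,3) succ=(1,1) retry=(0,0)

state after step 2 := counter=3 r=(3,0) succ=(1,0) retry=(0,0)
3 | Q LOAD | counter=3 r=(3,3) succ=(1,0) retry=(0,0)
4 | Q CAS | counter=4 r=(3,3) succ=(1,1) retry=(0,0)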